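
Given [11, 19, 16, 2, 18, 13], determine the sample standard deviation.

6.2423

Step 1: Compute the mean: 13.1667
Step 2: Sum of squared deviations from the mean: 194.8333
Step 3: Sample variance = 194.8333 / 5 = 38.9667
Step 4: Standard deviation = sqrt(38.9667) = 6.2423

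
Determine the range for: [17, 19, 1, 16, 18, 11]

18

Step 1: Identify the maximum value: max = 19
Step 2: Identify the minimum value: min = 1
Step 3: Range = max - min = 19 - 1 = 18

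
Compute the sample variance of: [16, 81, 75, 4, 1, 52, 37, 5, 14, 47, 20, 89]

1006.9318

Step 1: Compute the mean: (16 + 81 + 75 + 4 + 1 + 52 + 37 + 5 + 14 + 47 + 20 + 89) / 12 = 36.75
Step 2: Compute squared deviations from the mean:
  (16 - 36.75)^2 = 430.5625
  (81 - 36.75)^2 = 1958.0625
  (75 - 36.75)^2 = 1463.0625
  (4 - 36.75)^2 = 1072.5625
  (1 - 36.75)^2 = 1278.0625
  (52 - 36.75)^2 = 232.5625
  (37 - 36.75)^2 = 0.0625
  (5 - 36.75)^2 = 1008.0625
  (14 - 36.75)^2 = 517.5625
  (47 - 36.75)^2 = 105.0625
  (20 - 36.75)^2 = 280.5625
  (89 - 36.75)^2 = 2730.0625
Step 3: Sum of squared deviations = 11076.25
Step 4: Sample variance = 11076.25 / 11 = 1006.9318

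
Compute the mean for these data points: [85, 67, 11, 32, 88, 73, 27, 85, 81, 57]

60.6

Step 1: Sum all values: 85 + 67 + 11 + 32 + 88 + 73 + 27 + 85 + 81 + 57 = 606
Step 2: Count the number of values: n = 10
Step 3: Mean = sum / n = 606 / 10 = 60.6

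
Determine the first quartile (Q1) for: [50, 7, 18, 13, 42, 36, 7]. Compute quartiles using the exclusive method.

7

Step 1: Sort the data: [7, 7, 13, 18, 36, 42, 50]
Step 2: n = 7
Step 3: Using the exclusive quartile method:
  Q1 = 7
  Q2 (median) = 18
  Q3 = 42
  IQR = Q3 - Q1 = 42 - 7 = 35
Step 4: Q1 = 7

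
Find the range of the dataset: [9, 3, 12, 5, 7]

9

Step 1: Identify the maximum value: max = 12
Step 2: Identify the minimum value: min = 3
Step 3: Range = max - min = 12 - 3 = 9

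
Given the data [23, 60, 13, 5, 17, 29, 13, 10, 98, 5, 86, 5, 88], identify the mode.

5

Step 1: Count the frequency of each value:
  5: appears 3 time(s)
  10: appears 1 time(s)
  13: appears 2 time(s)
  17: appears 1 time(s)
  23: appears 1 time(s)
  29: appears 1 time(s)
  60: appears 1 time(s)
  86: appears 1 time(s)
  88: appears 1 time(s)
  98: appears 1 time(s)
Step 2: The value 5 appears most frequently (3 times).
Step 3: Mode = 5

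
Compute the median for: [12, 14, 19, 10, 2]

12

Step 1: Sort the data in ascending order: [2, 10, 12, 14, 19]
Step 2: The number of values is n = 5.
Step 3: Since n is odd, the median is the middle value at position 3: 12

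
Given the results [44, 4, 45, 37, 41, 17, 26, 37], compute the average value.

31.375

Step 1: Sum all values: 44 + 4 + 45 + 37 + 41 + 17 + 26 + 37 = 251
Step 2: Count the number of values: n = 8
Step 3: Mean = sum / n = 251 / 8 = 31.375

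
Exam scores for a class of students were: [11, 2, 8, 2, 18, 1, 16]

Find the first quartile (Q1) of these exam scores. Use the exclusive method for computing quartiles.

2

Step 1: Sort the data: [1, 2, 2, 8, 11, 16, 18]
Step 2: n = 7
Step 3: Using the exclusive quartile method:
  Q1 = 2
  Q2 (median) = 8
  Q3 = 16
  IQR = Q3 - Q1 = 16 - 2 = 14
Step 4: Q1 = 2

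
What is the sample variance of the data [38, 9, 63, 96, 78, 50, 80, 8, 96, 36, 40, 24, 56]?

886.4744

Step 1: Compute the mean: (38 + 9 + 63 + 96 + 78 + 50 + 80 + 8 + 96 + 36 + 40 + 24 + 56) / 13 = 51.8462
Step 2: Compute squared deviations from the mean:
  (38 - 51.8462)^2 = 191.716
  (9 - 51.8462)^2 = 1835.7929
  (63 - 51.8462)^2 = 124.4083
  (96 - 51.8462)^2 = 1949.5621
  (78 - 51.8462)^2 = 684.0237
  (50 - 51.8462)^2 = 3.4083
  (80 - 51.8462)^2 = 792.6391
  (8 - 51.8462)^2 = 1922.4852
  (96 - 51.8462)^2 = 1949.5621
  (36 - 51.8462)^2 = 251.1006
  (40 - 51.8462)^2 = 140.3314
  (24 - 51.8462)^2 = 775.4083
  (56 - 51.8462)^2 = 17.2544
Step 3: Sum of squared deviations = 10637.6923
Step 4: Sample variance = 10637.6923 / 12 = 886.4744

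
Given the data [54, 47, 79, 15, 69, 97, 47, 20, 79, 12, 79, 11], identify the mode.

79

Step 1: Count the frequency of each value:
  11: appears 1 time(s)
  12: appears 1 time(s)
  15: appears 1 time(s)
  20: appears 1 time(s)
  47: appears 2 time(s)
  54: appears 1 time(s)
  69: appears 1 time(s)
  79: appears 3 time(s)
  97: appears 1 time(s)
Step 2: The value 79 appears most frequently (3 times).
Step 3: Mode = 79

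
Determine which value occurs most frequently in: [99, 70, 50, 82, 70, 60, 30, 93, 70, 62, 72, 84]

70

Step 1: Count the frequency of each value:
  30: appears 1 time(s)
  50: appears 1 time(s)
  60: appears 1 time(s)
  62: appears 1 time(s)
  70: appears 3 time(s)
  72: appears 1 time(s)
  82: appears 1 time(s)
  84: appears 1 time(s)
  93: appears 1 time(s)
  99: appears 1 time(s)
Step 2: The value 70 appears most frequently (3 times).
Step 3: Mode = 70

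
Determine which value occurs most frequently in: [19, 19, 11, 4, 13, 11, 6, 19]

19

Step 1: Count the frequency of each value:
  4: appears 1 time(s)
  6: appears 1 time(s)
  11: appears 2 time(s)
  13: appears 1 time(s)
  19: appears 3 time(s)
Step 2: The value 19 appears most frequently (3 times).
Step 3: Mode = 19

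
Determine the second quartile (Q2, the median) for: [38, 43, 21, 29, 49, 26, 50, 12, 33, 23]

31

Step 1: Sort the data: [12, 21, 23, 26, 29, 33, 38, 43, 49, 50]
Step 2: n = 10
Step 3: Q2 is the median. Since n is even, it is the average of the values at positions 5 and 6:
  Q2 = (29 + 33) / 2 = 31
Step 4: Q2 = 31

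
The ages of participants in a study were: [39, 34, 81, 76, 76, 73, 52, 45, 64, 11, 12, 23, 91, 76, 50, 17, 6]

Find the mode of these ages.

76

Step 1: Count the frequency of each value:
  6: appears 1 time(s)
  11: appears 1 time(s)
  12: appears 1 time(s)
  17: appears 1 time(s)
  23: appears 1 time(s)
  34: appears 1 time(s)
  39: appears 1 time(s)
  45: appears 1 time(s)
  50: appears 1 time(s)
  52: appears 1 time(s)
  64: appears 1 time(s)
  73: appears 1 time(s)
  76: appears 3 time(s)
  81: appears 1 time(s)
  91: appears 1 time(s)
Step 2: The value 76 appears most frequently (3 times).
Step 3: Mode = 76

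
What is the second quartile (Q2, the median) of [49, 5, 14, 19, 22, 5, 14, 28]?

16.5

Step 1: Sort the data: [5, 5, 14, 14, 19, 22, 28, 49]
Step 2: n = 8
Step 3: Q2 is the median. Since n is even, it is the average of the values at positions 4 and 5:
  Q2 = (14 + 19) / 2 = 16.5
Step 4: Q2 = 16.5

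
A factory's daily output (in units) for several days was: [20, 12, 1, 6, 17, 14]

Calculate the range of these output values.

19

Step 1: Identify the maximum value: max = 20
Step 2: Identify the minimum value: min = 1
Step 3: Range = max - min = 20 - 1 = 19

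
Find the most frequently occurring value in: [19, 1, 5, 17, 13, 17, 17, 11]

17

Step 1: Count the frequency of each value:
  1: appears 1 time(s)
  5: appears 1 time(s)
  11: appears 1 time(s)
  13: appears 1 time(s)
  17: appears 3 time(s)
  19: appears 1 time(s)
Step 2: The value 17 appears most frequently (3 times).
Step 3: Mode = 17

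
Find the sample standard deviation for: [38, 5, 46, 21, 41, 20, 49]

16.2978

Step 1: Compute the mean: 31.4286
Step 2: Sum of squared deviations from the mean: 1593.7143
Step 3: Sample variance = 1593.7143 / 6 = 265.619
Step 4: Standard deviation = sqrt(265.619) = 16.2978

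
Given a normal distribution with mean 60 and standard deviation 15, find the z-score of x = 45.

-1

Step 1: Recall the z-score formula: z = (x - mu) / sigma
Step 2: Substitute values: z = (45 - 60) / 15
Step 3: z = -15 / 15 = -1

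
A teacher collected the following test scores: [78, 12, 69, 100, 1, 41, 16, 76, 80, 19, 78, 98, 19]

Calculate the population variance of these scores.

1169.8225

Step 1: Compute the mean: (78 + 12 + 69 + 100 + 1 + 41 + 16 + 76 + 80 + 19 + 78 + 98 + 19) / 13 = 52.8462
Step 2: Compute squared deviations from the mean:
  (78 - 52.8462)^2 = 632.716
  (12 - 52.8462)^2 = 1668.4083
  (69 - 52.8462)^2 = 260.9467
  (100 - 52.8462)^2 = 2223.4852
  (1 - 52.8462)^2 = 2688.0237
  (41 - 52.8462)^2 = 140.3314
  (16 - 52.8462)^2 = 1357.6391
  (76 - 52.8462)^2 = 536.1006
  (80 - 52.8462)^2 = 737.3314
  (19 - 52.8462)^2 = 1145.5621
  (78 - 52.8462)^2 = 632.716
  (98 - 52.8462)^2 = 2038.8698
  (19 - 52.8462)^2 = 1145.5621
Step 3: Sum of squared deviations = 15207.6923
Step 4: Population variance = 15207.6923 / 13 = 1169.8225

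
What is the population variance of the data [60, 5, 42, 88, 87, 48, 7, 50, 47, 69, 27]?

701.6033

Step 1: Compute the mean: (60 + 5 + 42 + 88 + 87 + 48 + 7 + 50 + 47 + 69 + 27) / 11 = 48.1818
Step 2: Compute squared deviations from the mean:
  (60 - 48.1818)^2 = 139.6694
  (5 - 48.1818)^2 = 1864.6694
  (42 - 48.1818)^2 = 38.2149
  (88 - 48.1818)^2 = 1585.4876
  (87 - 48.1818)^2 = 1506.8512
  (48 - 48.1818)^2 = 0.0331
  (7 - 48.1818)^2 = 1695.9421
  (50 - 48.1818)^2 = 3.3058
  (47 - 48.1818)^2 = 1.3967
  (69 - 48.1818)^2 = 433.3967
  (27 - 48.1818)^2 = 448.6694
Step 3: Sum of squared deviations = 7717.6364
Step 4: Population variance = 7717.6364 / 11 = 701.6033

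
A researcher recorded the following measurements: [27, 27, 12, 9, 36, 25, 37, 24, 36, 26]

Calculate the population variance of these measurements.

81.29

Step 1: Compute the mean: (27 + 27 + 12 + 9 + 36 + 25 + 37 + 24 + 36 + 26) / 10 = 25.9
Step 2: Compute squared deviations from the mean:
  (27 - 25.9)^2 = 1.21
  (27 - 25.9)^2 = 1.21
  (12 - 25.9)^2 = 193.21
  (9 - 25.9)^2 = 285.61
  (36 - 25.9)^2 = 102.01
  (25 - 25.9)^2 = 0.81
  (37 - 25.9)^2 = 123.21
  (24 - 25.9)^2 = 3.61
  (36 - 25.9)^2 = 102.01
  (26 - 25.9)^2 = 0.01
Step 3: Sum of squared deviations = 812.9
Step 4: Population variance = 812.9 / 10 = 81.29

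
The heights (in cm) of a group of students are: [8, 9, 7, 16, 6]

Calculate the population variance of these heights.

12.56

Step 1: Compute the mean: (8 + 9 + 7 + 16 + 6) / 5 = 9.2
Step 2: Compute squared deviations from the mean:
  (8 - 9.2)^2 = 1.44
  (9 - 9.2)^2 = 0.04
  (7 - 9.2)^2 = 4.84
  (16 - 9.2)^2 = 46.24
  (6 - 9.2)^2 = 10.24
Step 3: Sum of squared deviations = 62.8
Step 4: Population variance = 62.8 / 5 = 12.56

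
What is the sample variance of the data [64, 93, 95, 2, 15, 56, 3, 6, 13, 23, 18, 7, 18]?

1121.1923

Step 1: Compute the mean: (64 + 93 + 95 + 2 + 15 + 56 + 3 + 6 + 13 + 23 + 18 + 7 + 18) / 13 = 31.7692
Step 2: Compute squared deviations from the mean:
  (64 - 31.7692)^2 = 1038.8225
  (93 - 31.7692)^2 = 3749.2071
  (95 - 31.7692)^2 = 3998.1302
  (2 - 31.7692)^2 = 886.2071
  (15 - 31.7692)^2 = 281.2071
  (56 - 31.7692)^2 = 587.1302
  (3 - 31.7692)^2 = 827.6686
  (6 - 31.7692)^2 = 664.0533
  (13 - 31.7692)^2 = 352.284
  (23 - 31.7692)^2 = 76.8994
  (18 - 31.7692)^2 = 189.5917
  (7 - 31.7692)^2 = 613.5148
  (18 - 31.7692)^2 = 189.5917
Step 3: Sum of squared deviations = 13454.3077
Step 4: Sample variance = 13454.3077 / 12 = 1121.1923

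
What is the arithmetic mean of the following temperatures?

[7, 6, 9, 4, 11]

7.4

Step 1: Sum all values: 7 + 6 + 9 + 4 + 11 = 37
Step 2: Count the number of values: n = 5
Step 3: Mean = sum / n = 37 / 5 = 7.4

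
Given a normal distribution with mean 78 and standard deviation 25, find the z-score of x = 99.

0.84

Step 1: Recall the z-score formula: z = (x - mu) / sigma
Step 2: Substitute values: z = (99 - 78) / 25
Step 3: z = 21 / 25 = 0.84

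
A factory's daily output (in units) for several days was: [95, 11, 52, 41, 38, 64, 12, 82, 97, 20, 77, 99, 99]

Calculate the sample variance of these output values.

1136.2692

Step 1: Compute the mean: (95 + 11 + 52 + 41 + 38 + 64 + 12 + 82 + 97 + 20 + 77 + 99 + 99) / 13 = 60.5385
Step 2: Compute squared deviations from the mean:
  (95 - 60.5385)^2 = 1187.5976
  (11 - 60.5385)^2 = 2454.0592
  (52 - 60.5385)^2 = 72.9053
  (41 - 60.5385)^2 = 381.7515
  (38 - 60.5385)^2 = 507.9822
  (64 - 60.5385)^2 = 11.9822
  (12 - 60.5385)^2 = 2355.9822
  (82 - 60.5385)^2 = 460.5976
  (97 - 60.5385)^2 = 1329.4438
  (20 - 60.5385)^2 = 1643.3669
  (77 - 60.5385)^2 = 270.9822
  (99 - 60.5385)^2 = 1479.2899
  (99 - 60.5385)^2 = 1479.2899
Step 3: Sum of squared deviations = 13635.2308
Step 4: Sample variance = 13635.2308 / 12 = 1136.2692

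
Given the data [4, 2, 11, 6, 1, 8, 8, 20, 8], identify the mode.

8

Step 1: Count the frequency of each value:
  1: appears 1 time(s)
  2: appears 1 time(s)
  4: appears 1 time(s)
  6: appears 1 time(s)
  8: appears 3 time(s)
  11: appears 1 time(s)
  20: appears 1 time(s)
Step 2: The value 8 appears most frequently (3 times).
Step 3: Mode = 8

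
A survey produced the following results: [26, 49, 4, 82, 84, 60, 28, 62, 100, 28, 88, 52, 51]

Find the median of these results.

52

Step 1: Sort the data in ascending order: [4, 26, 28, 28, 49, 51, 52, 60, 62, 82, 84, 88, 100]
Step 2: The number of values is n = 13.
Step 3: Since n is odd, the median is the middle value at position 7: 52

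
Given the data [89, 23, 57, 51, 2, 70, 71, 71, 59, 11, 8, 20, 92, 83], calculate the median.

58

Step 1: Sort the data in ascending order: [2, 8, 11, 20, 23, 51, 57, 59, 70, 71, 71, 83, 89, 92]
Step 2: The number of values is n = 14.
Step 3: Since n is even, the median is the average of positions 7 and 8:
  Median = (57 + 59) / 2 = 58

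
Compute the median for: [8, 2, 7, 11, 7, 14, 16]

8

Step 1: Sort the data in ascending order: [2, 7, 7, 8, 11, 14, 16]
Step 2: The number of values is n = 7.
Step 3: Since n is odd, the median is the middle value at position 4: 8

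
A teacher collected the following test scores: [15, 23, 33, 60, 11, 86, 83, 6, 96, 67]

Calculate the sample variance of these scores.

1172.2222

Step 1: Compute the mean: (15 + 23 + 33 + 60 + 11 + 86 + 83 + 6 + 96 + 67) / 10 = 48
Step 2: Compute squared deviations from the mean:
  (15 - 48)^2 = 1089
  (23 - 48)^2 = 625
  (33 - 48)^2 = 225
  (60 - 48)^2 = 144
  (11 - 48)^2 = 1369
  (86 - 48)^2 = 1444
  (83 - 48)^2 = 1225
  (6 - 48)^2 = 1764
  (96 - 48)^2 = 2304
  (67 - 48)^2 = 361
Step 3: Sum of squared deviations = 10550
Step 4: Sample variance = 10550 / 9 = 1172.2222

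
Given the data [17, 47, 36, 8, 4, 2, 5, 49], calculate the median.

12.5

Step 1: Sort the data in ascending order: [2, 4, 5, 8, 17, 36, 47, 49]
Step 2: The number of values is n = 8.
Step 3: Since n is even, the median is the average of positions 4 and 5:
  Median = (8 + 17) / 2 = 12.5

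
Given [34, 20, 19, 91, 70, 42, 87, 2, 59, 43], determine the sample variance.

884.0111

Step 1: Compute the mean: (34 + 20 + 19 + 91 + 70 + 42 + 87 + 2 + 59 + 43) / 10 = 46.7
Step 2: Compute squared deviations from the mean:
  (34 - 46.7)^2 = 161.29
  (20 - 46.7)^2 = 712.89
  (19 - 46.7)^2 = 767.29
  (91 - 46.7)^2 = 1962.49
  (70 - 46.7)^2 = 542.89
  (42 - 46.7)^2 = 22.09
  (87 - 46.7)^2 = 1624.09
  (2 - 46.7)^2 = 1998.09
  (59 - 46.7)^2 = 151.29
  (43 - 46.7)^2 = 13.69
Step 3: Sum of squared deviations = 7956.1
Step 4: Sample variance = 7956.1 / 9 = 884.0111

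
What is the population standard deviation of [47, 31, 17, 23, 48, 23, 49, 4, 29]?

14.6017

Step 1: Compute the mean: 30.1111
Step 2: Sum of squared deviations from the mean: 1918.8889
Step 3: Population variance = 1918.8889 / 9 = 213.2099
Step 4: Standard deviation = sqrt(213.2099) = 14.6017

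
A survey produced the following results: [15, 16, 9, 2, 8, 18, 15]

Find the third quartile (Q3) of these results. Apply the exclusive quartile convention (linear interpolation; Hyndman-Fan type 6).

16

Step 1: Sort the data: [2, 8, 9, 15, 15, 16, 18]
Step 2: n = 7
Step 3: Using the exclusive quartile method:
  Q1 = 8
  Q2 (median) = 15
  Q3 = 16
  IQR = Q3 - Q1 = 16 - 8 = 8
Step 4: Q3 = 16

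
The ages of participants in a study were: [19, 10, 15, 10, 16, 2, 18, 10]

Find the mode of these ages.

10

Step 1: Count the frequency of each value:
  2: appears 1 time(s)
  10: appears 3 time(s)
  15: appears 1 time(s)
  16: appears 1 time(s)
  18: appears 1 time(s)
  19: appears 1 time(s)
Step 2: The value 10 appears most frequently (3 times).
Step 3: Mode = 10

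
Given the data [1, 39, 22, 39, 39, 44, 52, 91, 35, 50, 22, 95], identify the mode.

39

Step 1: Count the frequency of each value:
  1: appears 1 time(s)
  22: appears 2 time(s)
  35: appears 1 time(s)
  39: appears 3 time(s)
  44: appears 1 time(s)
  50: appears 1 time(s)
  52: appears 1 time(s)
  91: appears 1 time(s)
  95: appears 1 time(s)
Step 2: The value 39 appears most frequently (3 times).
Step 3: Mode = 39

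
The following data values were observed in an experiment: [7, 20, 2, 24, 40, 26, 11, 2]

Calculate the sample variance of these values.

178.8571

Step 1: Compute the mean: (7 + 20 + 2 + 24 + 40 + 26 + 11 + 2) / 8 = 16.5
Step 2: Compute squared deviations from the mean:
  (7 - 16.5)^2 = 90.25
  (20 - 16.5)^2 = 12.25
  (2 - 16.5)^2 = 210.25
  (24 - 16.5)^2 = 56.25
  (40 - 16.5)^2 = 552.25
  (26 - 16.5)^2 = 90.25
  (11 - 16.5)^2 = 30.25
  (2 - 16.5)^2 = 210.25
Step 3: Sum of squared deviations = 1252
Step 4: Sample variance = 1252 / 7 = 178.8571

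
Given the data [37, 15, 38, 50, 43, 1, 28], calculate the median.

37

Step 1: Sort the data in ascending order: [1, 15, 28, 37, 38, 43, 50]
Step 2: The number of values is n = 7.
Step 3: Since n is odd, the median is the middle value at position 4: 37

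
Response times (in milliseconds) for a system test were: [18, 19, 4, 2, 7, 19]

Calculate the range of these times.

17

Step 1: Identify the maximum value: max = 19
Step 2: Identify the minimum value: min = 2
Step 3: Range = max - min = 19 - 2 = 17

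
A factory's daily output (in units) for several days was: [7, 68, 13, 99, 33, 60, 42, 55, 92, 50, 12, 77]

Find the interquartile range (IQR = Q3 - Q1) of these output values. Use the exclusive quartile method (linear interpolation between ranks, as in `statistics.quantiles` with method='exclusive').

56.75

Step 1: Sort the data: [7, 12, 13, 33, 42, 50, 55, 60, 68, 77, 92, 99]
Step 2: n = 12
Step 3: Using the exclusive quartile method:
  Q1 = 18
  Q2 (median) = 52.5
  Q3 = 74.75
  IQR = Q3 - Q1 = 74.75 - 18 = 56.75
Step 4: IQR = 56.75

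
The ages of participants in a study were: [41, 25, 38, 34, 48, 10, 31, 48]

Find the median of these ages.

36

Step 1: Sort the data in ascending order: [10, 25, 31, 34, 38, 41, 48, 48]
Step 2: The number of values is n = 8.
Step 3: Since n is even, the median is the average of positions 4 and 5:
  Median = (34 + 38) / 2 = 36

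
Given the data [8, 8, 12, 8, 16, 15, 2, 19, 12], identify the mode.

8

Step 1: Count the frequency of each value:
  2: appears 1 time(s)
  8: appears 3 time(s)
  12: appears 2 time(s)
  15: appears 1 time(s)
  16: appears 1 time(s)
  19: appears 1 time(s)
Step 2: The value 8 appears most frequently (3 times).
Step 3: Mode = 8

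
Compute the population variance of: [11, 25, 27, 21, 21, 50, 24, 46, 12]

161.3333

Step 1: Compute the mean: (11 + 25 + 27 + 21 + 21 + 50 + 24 + 46 + 12) / 9 = 26.3333
Step 2: Compute squared deviations from the mean:
  (11 - 26.3333)^2 = 235.1111
  (25 - 26.3333)^2 = 1.7778
  (27 - 26.3333)^2 = 0.4444
  (21 - 26.3333)^2 = 28.4444
  (21 - 26.3333)^2 = 28.4444
  (50 - 26.3333)^2 = 560.1111
  (24 - 26.3333)^2 = 5.4444
  (46 - 26.3333)^2 = 386.7778
  (12 - 26.3333)^2 = 205.4444
Step 3: Sum of squared deviations = 1452
Step 4: Population variance = 1452 / 9 = 161.3333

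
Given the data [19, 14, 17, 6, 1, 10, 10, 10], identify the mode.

10

Step 1: Count the frequency of each value:
  1: appears 1 time(s)
  6: appears 1 time(s)
  10: appears 3 time(s)
  14: appears 1 time(s)
  17: appears 1 time(s)
  19: appears 1 time(s)
Step 2: The value 10 appears most frequently (3 times).
Step 3: Mode = 10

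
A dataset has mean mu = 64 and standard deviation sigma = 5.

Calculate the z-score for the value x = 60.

-0.8

Step 1: Recall the z-score formula: z = (x - mu) / sigma
Step 2: Substitute values: z = (60 - 64) / 5
Step 3: z = -4 / 5 = -0.8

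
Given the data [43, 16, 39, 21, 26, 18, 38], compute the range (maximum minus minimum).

27

Step 1: Identify the maximum value: max = 43
Step 2: Identify the minimum value: min = 16
Step 3: Range = max - min = 43 - 16 = 27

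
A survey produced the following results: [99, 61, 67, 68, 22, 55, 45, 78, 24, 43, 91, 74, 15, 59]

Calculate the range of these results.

84

Step 1: Identify the maximum value: max = 99
Step 2: Identify the minimum value: min = 15
Step 3: Range = max - min = 99 - 15 = 84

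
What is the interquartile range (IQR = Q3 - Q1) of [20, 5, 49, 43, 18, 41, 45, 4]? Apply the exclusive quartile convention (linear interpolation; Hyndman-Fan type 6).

36.25

Step 1: Sort the data: [4, 5, 18, 20, 41, 43, 45, 49]
Step 2: n = 8
Step 3: Using the exclusive quartile method:
  Q1 = 8.25
  Q2 (median) = 30.5
  Q3 = 44.5
  IQR = Q3 - Q1 = 44.5 - 8.25 = 36.25
Step 4: IQR = 36.25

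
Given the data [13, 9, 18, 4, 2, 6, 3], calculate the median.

6

Step 1: Sort the data in ascending order: [2, 3, 4, 6, 9, 13, 18]
Step 2: The number of values is n = 7.
Step 3: Since n is odd, the median is the middle value at position 4: 6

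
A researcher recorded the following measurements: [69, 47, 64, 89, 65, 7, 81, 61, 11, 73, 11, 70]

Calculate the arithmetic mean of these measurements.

54

Step 1: Sum all values: 69 + 47 + 64 + 89 + 65 + 7 + 81 + 61 + 11 + 73 + 11 + 70 = 648
Step 2: Count the number of values: n = 12
Step 3: Mean = sum / n = 648 / 12 = 54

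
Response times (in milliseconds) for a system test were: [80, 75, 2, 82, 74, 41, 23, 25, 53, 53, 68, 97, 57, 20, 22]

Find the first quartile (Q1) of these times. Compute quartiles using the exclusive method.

23

Step 1: Sort the data: [2, 20, 22, 23, 25, 41, 53, 53, 57, 68, 74, 75, 80, 82, 97]
Step 2: n = 15
Step 3: Using the exclusive quartile method:
  Q1 = 23
  Q2 (median) = 53
  Q3 = 75
  IQR = Q3 - Q1 = 75 - 23 = 52
Step 4: Q1 = 23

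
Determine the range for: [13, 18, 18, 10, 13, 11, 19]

9

Step 1: Identify the maximum value: max = 19
Step 2: Identify the minimum value: min = 10
Step 3: Range = max - min = 19 - 10 = 9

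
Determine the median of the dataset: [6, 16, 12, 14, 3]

12

Step 1: Sort the data in ascending order: [3, 6, 12, 14, 16]
Step 2: The number of values is n = 5.
Step 3: Since n is odd, the median is the middle value at position 3: 12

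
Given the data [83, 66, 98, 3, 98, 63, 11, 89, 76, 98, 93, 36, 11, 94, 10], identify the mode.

98

Step 1: Count the frequency of each value:
  3: appears 1 time(s)
  10: appears 1 time(s)
  11: appears 2 time(s)
  36: appears 1 time(s)
  63: appears 1 time(s)
  66: appears 1 time(s)
  76: appears 1 time(s)
  83: appears 1 time(s)
  89: appears 1 time(s)
  93: appears 1 time(s)
  94: appears 1 time(s)
  98: appears 3 time(s)
Step 2: The value 98 appears most frequently (3 times).
Step 3: Mode = 98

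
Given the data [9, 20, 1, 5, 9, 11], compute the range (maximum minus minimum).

19

Step 1: Identify the maximum value: max = 20
Step 2: Identify the minimum value: min = 1
Step 3: Range = max - min = 20 - 1 = 19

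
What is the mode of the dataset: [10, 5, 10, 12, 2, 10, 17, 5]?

10

Step 1: Count the frequency of each value:
  2: appears 1 time(s)
  5: appears 2 time(s)
  10: appears 3 time(s)
  12: appears 1 time(s)
  17: appears 1 time(s)
Step 2: The value 10 appears most frequently (3 times).
Step 3: Mode = 10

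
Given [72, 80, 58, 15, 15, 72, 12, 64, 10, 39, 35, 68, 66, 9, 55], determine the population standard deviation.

25.596

Step 1: Compute the mean: 44.6667
Step 2: Sum of squared deviations from the mean: 9827.3333
Step 3: Population variance = 9827.3333 / 15 = 655.1556
Step 4: Standard deviation = sqrt(655.1556) = 25.596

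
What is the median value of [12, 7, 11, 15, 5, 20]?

11.5

Step 1: Sort the data in ascending order: [5, 7, 11, 12, 15, 20]
Step 2: The number of values is n = 6.
Step 3: Since n is even, the median is the average of positions 3 and 4:
  Median = (11 + 12) / 2 = 11.5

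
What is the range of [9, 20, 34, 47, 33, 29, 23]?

38

Step 1: Identify the maximum value: max = 47
Step 2: Identify the minimum value: min = 9
Step 3: Range = max - min = 47 - 9 = 38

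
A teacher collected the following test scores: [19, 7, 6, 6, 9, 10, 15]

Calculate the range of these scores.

13

Step 1: Identify the maximum value: max = 19
Step 2: Identify the minimum value: min = 6
Step 3: Range = max - min = 19 - 6 = 13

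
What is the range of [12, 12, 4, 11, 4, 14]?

10

Step 1: Identify the maximum value: max = 14
Step 2: Identify the minimum value: min = 4
Step 3: Range = max - min = 14 - 4 = 10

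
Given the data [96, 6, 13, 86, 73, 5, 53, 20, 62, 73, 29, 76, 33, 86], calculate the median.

57.5

Step 1: Sort the data in ascending order: [5, 6, 13, 20, 29, 33, 53, 62, 73, 73, 76, 86, 86, 96]
Step 2: The number of values is n = 14.
Step 3: Since n is even, the median is the average of positions 7 and 8:
  Median = (53 + 62) / 2 = 57.5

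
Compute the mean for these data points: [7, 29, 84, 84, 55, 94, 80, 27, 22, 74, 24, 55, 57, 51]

53.0714

Step 1: Sum all values: 7 + 29 + 84 + 84 + 55 + 94 + 80 + 27 + 22 + 74 + 24 + 55 + 57 + 51 = 743
Step 2: Count the number of values: n = 14
Step 3: Mean = sum / n = 743 / 14 = 53.0714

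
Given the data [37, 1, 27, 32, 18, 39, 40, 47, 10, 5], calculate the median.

29.5

Step 1: Sort the data in ascending order: [1, 5, 10, 18, 27, 32, 37, 39, 40, 47]
Step 2: The number of values is n = 10.
Step 3: Since n is even, the median is the average of positions 5 and 6:
  Median = (27 + 32) / 2 = 29.5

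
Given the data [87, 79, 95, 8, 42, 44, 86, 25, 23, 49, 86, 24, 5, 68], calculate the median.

46.5

Step 1: Sort the data in ascending order: [5, 8, 23, 24, 25, 42, 44, 49, 68, 79, 86, 86, 87, 95]
Step 2: The number of values is n = 14.
Step 3: Since n is even, the median is the average of positions 7 and 8:
  Median = (44 + 49) / 2 = 46.5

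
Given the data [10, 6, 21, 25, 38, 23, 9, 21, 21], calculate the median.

21

Step 1: Sort the data in ascending order: [6, 9, 10, 21, 21, 21, 23, 25, 38]
Step 2: The number of values is n = 9.
Step 3: Since n is odd, the median is the middle value at position 5: 21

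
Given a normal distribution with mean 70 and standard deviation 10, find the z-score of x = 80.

1

Step 1: Recall the z-score formula: z = (x - mu) / sigma
Step 2: Substitute values: z = (80 - 70) / 10
Step 3: z = 10 / 10 = 1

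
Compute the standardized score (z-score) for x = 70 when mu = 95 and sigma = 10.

-2.5

Step 1: Recall the z-score formula: z = (x - mu) / sigma
Step 2: Substitute values: z = (70 - 95) / 10
Step 3: z = -25 / 10 = -2.5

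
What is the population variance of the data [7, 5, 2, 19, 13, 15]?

35.4722

Step 1: Compute the mean: (7 + 5 + 2 + 19 + 13 + 15) / 6 = 10.1667
Step 2: Compute squared deviations from the mean:
  (7 - 10.1667)^2 = 10.0278
  (5 - 10.1667)^2 = 26.6944
  (2 - 10.1667)^2 = 66.6944
  (19 - 10.1667)^2 = 78.0278
  (13 - 10.1667)^2 = 8.0278
  (15 - 10.1667)^2 = 23.3611
Step 3: Sum of squared deviations = 212.8333
Step 4: Population variance = 212.8333 / 6 = 35.4722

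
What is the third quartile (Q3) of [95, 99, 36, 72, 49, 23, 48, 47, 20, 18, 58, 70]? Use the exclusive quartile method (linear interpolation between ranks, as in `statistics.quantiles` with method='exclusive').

71.5

Step 1: Sort the data: [18, 20, 23, 36, 47, 48, 49, 58, 70, 72, 95, 99]
Step 2: n = 12
Step 3: Using the exclusive quartile method:
  Q1 = 26.25
  Q2 (median) = 48.5
  Q3 = 71.5
  IQR = Q3 - Q1 = 71.5 - 26.25 = 45.25
Step 4: Q3 = 71.5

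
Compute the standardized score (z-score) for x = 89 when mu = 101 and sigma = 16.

-0.75

Step 1: Recall the z-score formula: z = (x - mu) / sigma
Step 2: Substitute values: z = (89 - 101) / 16
Step 3: z = -12 / 16 = -0.75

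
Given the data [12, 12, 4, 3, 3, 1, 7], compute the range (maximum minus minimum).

11

Step 1: Identify the maximum value: max = 12
Step 2: Identify the minimum value: min = 1
Step 3: Range = max - min = 12 - 1 = 11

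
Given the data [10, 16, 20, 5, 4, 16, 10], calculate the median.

10

Step 1: Sort the data in ascending order: [4, 5, 10, 10, 16, 16, 20]
Step 2: The number of values is n = 7.
Step 3: Since n is odd, the median is the middle value at position 4: 10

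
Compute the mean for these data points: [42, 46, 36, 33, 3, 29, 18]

29.5714

Step 1: Sum all values: 42 + 46 + 36 + 33 + 3 + 29 + 18 = 207
Step 2: Count the number of values: n = 7
Step 3: Mean = sum / n = 207 / 7 = 29.5714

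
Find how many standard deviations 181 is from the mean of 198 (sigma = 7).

-2.4286

Step 1: Recall the z-score formula: z = (x - mu) / sigma
Step 2: Substitute values: z = (181 - 198) / 7
Step 3: z = -17 / 7 = -2.4286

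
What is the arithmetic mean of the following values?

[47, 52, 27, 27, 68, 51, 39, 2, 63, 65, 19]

41.8182

Step 1: Sum all values: 47 + 52 + 27 + 27 + 68 + 51 + 39 + 2 + 63 + 65 + 19 = 460
Step 2: Count the number of values: n = 11
Step 3: Mean = sum / n = 460 / 11 = 41.8182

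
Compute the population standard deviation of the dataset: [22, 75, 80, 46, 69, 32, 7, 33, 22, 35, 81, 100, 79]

28.264

Step 1: Compute the mean: 52.3846
Step 2: Sum of squared deviations from the mean: 10385.0769
Step 3: Population variance = 10385.0769 / 13 = 798.8521
Step 4: Standard deviation = sqrt(798.8521) = 28.264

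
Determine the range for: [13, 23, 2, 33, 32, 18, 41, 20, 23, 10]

39

Step 1: Identify the maximum value: max = 41
Step 2: Identify the minimum value: min = 2
Step 3: Range = max - min = 41 - 2 = 39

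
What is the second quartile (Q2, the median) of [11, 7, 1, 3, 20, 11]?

9

Step 1: Sort the data: [1, 3, 7, 11, 11, 20]
Step 2: n = 6
Step 3: Q2 is the median. Since n is even, it is the average of the values at positions 3 and 4:
  Q2 = (7 + 11) / 2 = 9
Step 4: Q2 = 9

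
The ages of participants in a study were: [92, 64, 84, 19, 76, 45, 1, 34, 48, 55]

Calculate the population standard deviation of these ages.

27.261

Step 1: Compute the mean: 51.8
Step 2: Sum of squared deviations from the mean: 7431.6
Step 3: Population variance = 7431.6 / 10 = 743.16
Step 4: Standard deviation = sqrt(743.16) = 27.261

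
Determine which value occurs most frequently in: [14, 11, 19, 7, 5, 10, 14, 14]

14

Step 1: Count the frequency of each value:
  5: appears 1 time(s)
  7: appears 1 time(s)
  10: appears 1 time(s)
  11: appears 1 time(s)
  14: appears 3 time(s)
  19: appears 1 time(s)
Step 2: The value 14 appears most frequently (3 times).
Step 3: Mode = 14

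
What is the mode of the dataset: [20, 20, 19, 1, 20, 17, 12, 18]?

20

Step 1: Count the frequency of each value:
  1: appears 1 time(s)
  12: appears 1 time(s)
  17: appears 1 time(s)
  18: appears 1 time(s)
  19: appears 1 time(s)
  20: appears 3 time(s)
Step 2: The value 20 appears most frequently (3 times).
Step 3: Mode = 20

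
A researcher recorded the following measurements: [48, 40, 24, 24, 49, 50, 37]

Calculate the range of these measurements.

26

Step 1: Identify the maximum value: max = 50
Step 2: Identify the minimum value: min = 24
Step 3: Range = max - min = 50 - 24 = 26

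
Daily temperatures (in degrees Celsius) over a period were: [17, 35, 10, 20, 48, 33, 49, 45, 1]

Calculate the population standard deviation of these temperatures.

16.4587

Step 1: Compute the mean: 28.6667
Step 2: Sum of squared deviations from the mean: 2438
Step 3: Population variance = 2438 / 9 = 270.8889
Step 4: Standard deviation = sqrt(270.8889) = 16.4587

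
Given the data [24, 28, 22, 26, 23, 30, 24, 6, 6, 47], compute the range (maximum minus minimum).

41

Step 1: Identify the maximum value: max = 47
Step 2: Identify the minimum value: min = 6
Step 3: Range = max - min = 47 - 6 = 41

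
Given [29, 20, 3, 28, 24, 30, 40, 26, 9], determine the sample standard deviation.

11.2559

Step 1: Compute the mean: 23.2222
Step 2: Sum of squared deviations from the mean: 1013.5556
Step 3: Sample variance = 1013.5556 / 8 = 126.6944
Step 4: Standard deviation = sqrt(126.6944) = 11.2559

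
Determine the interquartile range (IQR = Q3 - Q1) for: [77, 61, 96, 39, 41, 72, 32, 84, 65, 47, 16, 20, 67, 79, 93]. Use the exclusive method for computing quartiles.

40

Step 1: Sort the data: [16, 20, 32, 39, 41, 47, 61, 65, 67, 72, 77, 79, 84, 93, 96]
Step 2: n = 15
Step 3: Using the exclusive quartile method:
  Q1 = 39
  Q2 (median) = 65
  Q3 = 79
  IQR = Q3 - Q1 = 79 - 39 = 40
Step 4: IQR = 40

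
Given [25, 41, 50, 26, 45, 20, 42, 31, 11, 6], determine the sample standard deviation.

14.7878

Step 1: Compute the mean: 29.7
Step 2: Sum of squared deviations from the mean: 1968.1
Step 3: Sample variance = 1968.1 / 9 = 218.6778
Step 4: Standard deviation = sqrt(218.6778) = 14.7878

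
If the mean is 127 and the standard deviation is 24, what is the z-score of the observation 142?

0.625

Step 1: Recall the z-score formula: z = (x - mu) / sigma
Step 2: Substitute values: z = (142 - 127) / 24
Step 3: z = 15 / 24 = 0.625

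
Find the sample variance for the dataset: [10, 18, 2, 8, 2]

44

Step 1: Compute the mean: (10 + 18 + 2 + 8 + 2) / 5 = 8
Step 2: Compute squared deviations from the mean:
  (10 - 8)^2 = 4
  (18 - 8)^2 = 100
  (2 - 8)^2 = 36
  (8 - 8)^2 = 0
  (2 - 8)^2 = 36
Step 3: Sum of squared deviations = 176
Step 4: Sample variance = 176 / 4 = 44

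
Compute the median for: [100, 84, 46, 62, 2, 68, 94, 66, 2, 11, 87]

66

Step 1: Sort the data in ascending order: [2, 2, 11, 46, 62, 66, 68, 84, 87, 94, 100]
Step 2: The number of values is n = 11.
Step 3: Since n is odd, the median is the middle value at position 6: 66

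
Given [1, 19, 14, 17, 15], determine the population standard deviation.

6.3372

Step 1: Compute the mean: 13.2
Step 2: Sum of squared deviations from the mean: 200.8
Step 3: Population variance = 200.8 / 5 = 40.16
Step 4: Standard deviation = sqrt(40.16) = 6.3372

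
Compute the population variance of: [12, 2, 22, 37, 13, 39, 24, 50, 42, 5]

250.44

Step 1: Compute the mean: (12 + 2 + 22 + 37 + 13 + 39 + 24 + 50 + 42 + 5) / 10 = 24.6
Step 2: Compute squared deviations from the mean:
  (12 - 24.6)^2 = 158.76
  (2 - 24.6)^2 = 510.76
  (22 - 24.6)^2 = 6.76
  (37 - 24.6)^2 = 153.76
  (13 - 24.6)^2 = 134.56
  (39 - 24.6)^2 = 207.36
  (24 - 24.6)^2 = 0.36
  (50 - 24.6)^2 = 645.16
  (42 - 24.6)^2 = 302.76
  (5 - 24.6)^2 = 384.16
Step 3: Sum of squared deviations = 2504.4
Step 4: Population variance = 2504.4 / 10 = 250.44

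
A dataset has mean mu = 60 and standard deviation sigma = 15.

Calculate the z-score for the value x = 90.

2

Step 1: Recall the z-score formula: z = (x - mu) / sigma
Step 2: Substitute values: z = (90 - 60) / 15
Step 3: z = 30 / 15 = 2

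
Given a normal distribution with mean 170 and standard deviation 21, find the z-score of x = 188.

0.8571

Step 1: Recall the z-score formula: z = (x - mu) / sigma
Step 2: Substitute values: z = (188 - 170) / 21
Step 3: z = 18 / 21 = 0.8571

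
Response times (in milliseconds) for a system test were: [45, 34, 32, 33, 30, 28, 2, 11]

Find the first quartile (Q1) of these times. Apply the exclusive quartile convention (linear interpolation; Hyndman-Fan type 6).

15.25

Step 1: Sort the data: [2, 11, 28, 30, 32, 33, 34, 45]
Step 2: n = 8
Step 3: Using the exclusive quartile method:
  Q1 = 15.25
  Q2 (median) = 31
  Q3 = 33.75
  IQR = Q3 - Q1 = 33.75 - 15.25 = 18.5
Step 4: Q1 = 15.25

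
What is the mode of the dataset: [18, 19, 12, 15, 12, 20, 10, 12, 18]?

12

Step 1: Count the frequency of each value:
  10: appears 1 time(s)
  12: appears 3 time(s)
  15: appears 1 time(s)
  18: appears 2 time(s)
  19: appears 1 time(s)
  20: appears 1 time(s)
Step 2: The value 12 appears most frequently (3 times).
Step 3: Mode = 12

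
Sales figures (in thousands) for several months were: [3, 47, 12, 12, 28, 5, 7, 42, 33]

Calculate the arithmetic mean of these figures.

21

Step 1: Sum all values: 3 + 47 + 12 + 12 + 28 + 5 + 7 + 42 + 33 = 189
Step 2: Count the number of values: n = 9
Step 3: Mean = sum / n = 189 / 9 = 21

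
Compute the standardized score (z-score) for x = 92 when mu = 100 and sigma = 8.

-1

Step 1: Recall the z-score formula: z = (x - mu) / sigma
Step 2: Substitute values: z = (92 - 100) / 8
Step 3: z = -8 / 8 = -1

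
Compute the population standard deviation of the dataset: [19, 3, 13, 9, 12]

5.2307

Step 1: Compute the mean: 11.2
Step 2: Sum of squared deviations from the mean: 136.8
Step 3: Population variance = 136.8 / 5 = 27.36
Step 4: Standard deviation = sqrt(27.36) = 5.2307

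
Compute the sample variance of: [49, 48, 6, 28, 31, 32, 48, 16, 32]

218.6944

Step 1: Compute the mean: (49 + 48 + 6 + 28 + 31 + 32 + 48 + 16 + 32) / 9 = 32.2222
Step 2: Compute squared deviations from the mean:
  (49 - 32.2222)^2 = 281.4938
  (48 - 32.2222)^2 = 248.9383
  (6 - 32.2222)^2 = 687.6049
  (28 - 32.2222)^2 = 17.8272
  (31 - 32.2222)^2 = 1.4938
  (32 - 32.2222)^2 = 0.0494
  (48 - 32.2222)^2 = 248.9383
  (16 - 32.2222)^2 = 263.1605
  (32 - 32.2222)^2 = 0.0494
Step 3: Sum of squared deviations = 1749.5556
Step 4: Sample variance = 1749.5556 / 8 = 218.6944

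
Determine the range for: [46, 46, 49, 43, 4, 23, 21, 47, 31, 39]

45

Step 1: Identify the maximum value: max = 49
Step 2: Identify the minimum value: min = 4
Step 3: Range = max - min = 49 - 4 = 45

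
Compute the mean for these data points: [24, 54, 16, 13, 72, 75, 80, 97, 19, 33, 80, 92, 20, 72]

53.3571

Step 1: Sum all values: 24 + 54 + 16 + 13 + 72 + 75 + 80 + 97 + 19 + 33 + 80 + 92 + 20 + 72 = 747
Step 2: Count the number of values: n = 14
Step 3: Mean = sum / n = 747 / 14 = 53.3571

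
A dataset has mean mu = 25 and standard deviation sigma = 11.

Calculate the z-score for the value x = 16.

-0.8182

Step 1: Recall the z-score formula: z = (x - mu) / sigma
Step 2: Substitute values: z = (16 - 25) / 11
Step 3: z = -9 / 11 = -0.8182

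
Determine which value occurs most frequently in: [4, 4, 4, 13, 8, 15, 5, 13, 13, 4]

4

Step 1: Count the frequency of each value:
  4: appears 4 time(s)
  5: appears 1 time(s)
  8: appears 1 time(s)
  13: appears 3 time(s)
  15: appears 1 time(s)
Step 2: The value 4 appears most frequently (4 times).
Step 3: Mode = 4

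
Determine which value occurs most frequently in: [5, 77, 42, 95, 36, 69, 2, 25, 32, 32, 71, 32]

32

Step 1: Count the frequency of each value:
  2: appears 1 time(s)
  5: appears 1 time(s)
  25: appears 1 time(s)
  32: appears 3 time(s)
  36: appears 1 time(s)
  42: appears 1 time(s)
  69: appears 1 time(s)
  71: appears 1 time(s)
  77: appears 1 time(s)
  95: appears 1 time(s)
Step 2: The value 32 appears most frequently (3 times).
Step 3: Mode = 32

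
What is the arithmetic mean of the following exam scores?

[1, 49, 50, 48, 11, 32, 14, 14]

27.375

Step 1: Sum all values: 1 + 49 + 50 + 48 + 11 + 32 + 14 + 14 = 219
Step 2: Count the number of values: n = 8
Step 3: Mean = sum / n = 219 / 8 = 27.375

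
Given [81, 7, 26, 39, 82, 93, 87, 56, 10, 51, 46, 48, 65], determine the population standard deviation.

27.0352

Step 1: Compute the mean: 53.1538
Step 2: Sum of squared deviations from the mean: 9501.6923
Step 3: Population variance = 9501.6923 / 13 = 730.8994
Step 4: Standard deviation = sqrt(730.8994) = 27.0352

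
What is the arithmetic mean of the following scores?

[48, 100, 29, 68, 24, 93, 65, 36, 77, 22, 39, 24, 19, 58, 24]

48.4

Step 1: Sum all values: 48 + 100 + 29 + 68 + 24 + 93 + 65 + 36 + 77 + 22 + 39 + 24 + 19 + 58 + 24 = 726
Step 2: Count the number of values: n = 15
Step 3: Mean = sum / n = 726 / 15 = 48.4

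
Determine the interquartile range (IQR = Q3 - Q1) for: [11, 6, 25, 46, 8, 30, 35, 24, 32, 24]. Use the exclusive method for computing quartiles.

22.5

Step 1: Sort the data: [6, 8, 11, 24, 24, 25, 30, 32, 35, 46]
Step 2: n = 10
Step 3: Using the exclusive quartile method:
  Q1 = 10.25
  Q2 (median) = 24.5
  Q3 = 32.75
  IQR = Q3 - Q1 = 32.75 - 10.25 = 22.5
Step 4: IQR = 22.5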